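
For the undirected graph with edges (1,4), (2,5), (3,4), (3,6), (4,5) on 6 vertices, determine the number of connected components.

Step 1: Build adjacency list from edges:
  1: 4
  2: 5
  3: 4, 6
  4: 1, 3, 5
  5: 2, 4
  6: 3

Step 2: Run BFS/DFS from vertex 1:
  Visited: {1, 4, 3, 5, 6, 2}
  Reached 6 of 6 vertices

Step 3: All 6 vertices reached from vertex 1, so the graph is connected.
Number of connected components: 1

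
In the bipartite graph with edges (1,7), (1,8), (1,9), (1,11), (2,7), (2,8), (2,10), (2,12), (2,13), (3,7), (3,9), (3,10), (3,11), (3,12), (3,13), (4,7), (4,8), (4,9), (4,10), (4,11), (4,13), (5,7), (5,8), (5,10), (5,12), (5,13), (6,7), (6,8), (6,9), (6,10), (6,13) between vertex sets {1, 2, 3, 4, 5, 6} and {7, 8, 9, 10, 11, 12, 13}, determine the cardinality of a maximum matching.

Step 1: List the neighbors of each left vertex:
  1: 7, 8, 9, 11
  2: 7, 8, 10, 12, 13
  3: 7, 9, 10, 11, 12, 13
  4: 7, 8, 9, 10, 11, 13
  5: 7, 8, 10, 12, 13
  6: 7, 8, 9, 10, 13

Step 2: Greedily match left vertices, then look for augmenting paths:
  Match 1 -- 7
  Match 2 -- 8
  Match 3 -- 9
  Match 4 -- 10
  Match 5 -- 12
  Match 6 -- 13
  No augmenting path remains.

Step 3: Verify this is maximum:
  Matching size 6 = min(|L|, |R|) = min(6, 7), which is an upper bound, so this matching is maximum.

Maximum matching: {(1,7), (2,8), (3,9), (4,10), (5,12), (6,13)}
Size: 6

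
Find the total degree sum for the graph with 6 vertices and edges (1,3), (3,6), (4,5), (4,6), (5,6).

Step 1: Count edges incident to each vertex:
  deg(1) = 1 (neighbors: 3)
  deg(2) = 0 (neighbors: none)
  deg(3) = 2 (neighbors: 1, 6)
  deg(4) = 2 (neighbors: 5, 6)
  deg(5) = 2 (neighbors: 4, 6)
  deg(6) = 3 (neighbors: 3, 4, 5)

Step 2: Sum all degrees:
  1 + 0 + 2 + 2 + 2 + 3 = 10

Verification: sum of degrees = 2 * |E| = 2 * 5 = 10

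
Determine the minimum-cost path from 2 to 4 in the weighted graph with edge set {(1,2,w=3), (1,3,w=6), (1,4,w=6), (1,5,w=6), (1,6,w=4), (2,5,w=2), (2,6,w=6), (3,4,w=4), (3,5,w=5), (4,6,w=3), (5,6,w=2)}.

Step 1: Build adjacency list with weights:
  1: 2(w=3), 3(w=6), 4(w=6), 5(w=6), 6(w=4)
  2: 1(w=3), 5(w=2), 6(w=6)
  3: 1(w=6), 4(w=4), 5(w=5)
  4: 1(w=6), 3(w=4), 6(w=3)
  5: 1(w=6), 2(w=2), 3(w=5), 6(w=2)
  6: 1(w=4), 2(w=6), 4(w=3), 5(w=2)

Step 2: Apply Dijkstra's algorithm from vertex 2:
  Visit vertex 2 (distance=0)
    Update dist[1] = 3
    Update dist[5] = 2
    Update dist[6] = 6
  Visit vertex 5 (distance=2)
    Update dist[3] = 7
    Update dist[6] = 4
  Visit vertex 1 (distance=3)
    Update dist[4] = 9
  Visit vertex 6 (distance=4)
    Update dist[4] = 7
  Visit vertex 3 (distance=7)
  Visit vertex 4 (distance=7)

Step 3: Shortest path: 2 -> 5 -> 6 -> 4
Total weight: 2 + 2 + 3 = 7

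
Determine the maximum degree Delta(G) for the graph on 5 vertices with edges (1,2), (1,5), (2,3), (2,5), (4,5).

Step 1: Count edges incident to each vertex:
  deg(1) = 2 (neighbors: 2, 5)
  deg(2) = 3 (neighbors: 1, 3, 5)
  deg(3) = 1 (neighbors: 2)
  deg(4) = 1 (neighbors: 5)
  deg(5) = 3 (neighbors: 1, 2, 4)

Step 2: Find maximum:
  max(2, 3, 1, 1, 3) = 3 (vertex 2)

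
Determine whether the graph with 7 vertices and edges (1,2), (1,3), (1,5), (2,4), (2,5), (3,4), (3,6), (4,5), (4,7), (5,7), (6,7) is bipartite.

Step 1: Attempt 2-coloring using BFS:
  Start at vertex 1, assign color 0
  Color vertex 2 with color 1 (neighbor of 1)
  Color vertex 3 with color 1 (neighbor of 1)
  Color vertex 5 with color 1 (neighbor of 1)
  Color vertex 4 with color 0 (neighbor of 2)

Step 2: Conflict found! Vertices 2 and 5 are adjacent but have the same color.
This means the graph contains an odd cycle.

The graph is NOT bipartite.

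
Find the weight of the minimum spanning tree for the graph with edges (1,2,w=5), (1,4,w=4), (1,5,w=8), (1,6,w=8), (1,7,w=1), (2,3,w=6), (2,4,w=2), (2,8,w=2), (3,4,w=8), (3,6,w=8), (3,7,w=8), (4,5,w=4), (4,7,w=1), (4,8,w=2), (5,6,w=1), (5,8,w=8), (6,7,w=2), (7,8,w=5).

Apply Kruskal's algorithm (sort edges by weight, add if no cycle):

Sorted edges by weight:
  (1,7) w=1
  (4,7) w=1
  (5,6) w=1
  (2,8) w=2
  (2,4) w=2
  (4,8) w=2
  (6,7) w=2
  (1,4) w=4
  (4,5) w=4
  (1,2) w=5
  (7,8) w=5
  (2,3) w=6
  (1,5) w=8
  (1,6) w=8
  (3,4) w=8
  (3,6) w=8
  (3,7) w=8
  (5,8) w=8

Add edge (1,7) w=1 -- no cycle. Running total: 1
Add edge (4,7) w=1 -- no cycle. Running total: 2
Add edge (5,6) w=1 -- no cycle. Running total: 3
Add edge (2,8) w=2 -- no cycle. Running total: 5
Add edge (2,4) w=2 -- no cycle. Running total: 7
Skip edge (4,8) w=2 -- would create cycle
Add edge (6,7) w=2 -- no cycle. Running total: 9
Skip edge (1,4) w=4 -- would create cycle
Skip edge (4,5) w=4 -- would create cycle
Skip edge (1,2) w=5 -- would create cycle
Skip edge (7,8) w=5 -- would create cycle
Add edge (2,3) w=6 -- no cycle. Running total: 15

MST edges: (1,7,w=1), (4,7,w=1), (5,6,w=1), (2,8,w=2), (2,4,w=2), (6,7,w=2), (2,3,w=6)
Total MST weight: 1 + 1 + 1 + 2 + 2 + 2 + 6 = 15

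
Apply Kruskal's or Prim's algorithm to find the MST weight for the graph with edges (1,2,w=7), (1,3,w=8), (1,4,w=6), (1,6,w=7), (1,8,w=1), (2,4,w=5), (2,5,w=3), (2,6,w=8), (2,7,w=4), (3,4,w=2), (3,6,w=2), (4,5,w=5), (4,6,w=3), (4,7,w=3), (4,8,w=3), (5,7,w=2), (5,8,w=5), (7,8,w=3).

Apply Kruskal's algorithm (sort edges by weight, add if no cycle):

Sorted edges by weight:
  (1,8) w=1
  (3,4) w=2
  (3,6) w=2
  (5,7) w=2
  (2,5) w=3
  (4,6) w=3
  (4,7) w=3
  (4,8) w=3
  (7,8) w=3
  (2,7) w=4
  (2,4) w=5
  (4,5) w=5
  (5,8) w=5
  (1,4) w=6
  (1,2) w=7
  (1,6) w=7
  (1,3) w=8
  (2,6) w=8

Add edge (1,8) w=1 -- no cycle. Running total: 1
Add edge (3,4) w=2 -- no cycle. Running total: 3
Add edge (3,6) w=2 -- no cycle. Running total: 5
Add edge (5,7) w=2 -- no cycle. Running total: 7
Add edge (2,5) w=3 -- no cycle. Running total: 10
Skip edge (4,6) w=3 -- would create cycle
Add edge (4,7) w=3 -- no cycle. Running total: 13
Add edge (4,8) w=3 -- no cycle. Running total: 16

MST edges: (1,8,w=1), (3,4,w=2), (3,6,w=2), (5,7,w=2), (2,5,w=3), (4,7,w=3), (4,8,w=3)
Total MST weight: 1 + 2 + 2 + 2 + 3 + 3 + 3 = 16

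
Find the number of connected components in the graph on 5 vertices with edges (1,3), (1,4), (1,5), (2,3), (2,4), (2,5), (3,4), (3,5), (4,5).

Step 1: Build adjacency list from edges:
  1: 3, 4, 5
  2: 3, 4, 5
  3: 1, 2, 4, 5
  4: 1, 2, 3, 5
  5: 1, 2, 3, 4

Step 2: Run BFS/DFS from vertex 1:
  Visited: {1, 3, 4, 5, 2}
  Reached 5 of 5 vertices

Step 3: All 5 vertices reached from vertex 1, so the graph is connected.
Number of connected components: 1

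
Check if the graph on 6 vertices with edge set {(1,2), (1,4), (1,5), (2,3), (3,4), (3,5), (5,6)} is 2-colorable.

Step 1: Attempt 2-coloring using BFS:
  Start at vertex 1, assign color 0
  Color vertex 2 with color 1 (neighbor of 1)
  Color vertex 4 with color 1 (neighbor of 1)
  Color vertex 5 with color 1 (neighbor of 1)
  Color vertex 3 with color 0 (neighbor of 2)
  Color vertex 6 with color 0 (neighbor of 5)

Step 2: 2-coloring succeeded. No conflicts found.
  Set A (color 0): {1, 3, 6}
  Set B (color 1): {2, 4, 5}

The graph is bipartite with partition {1, 3, 6}, {2, 4, 5}.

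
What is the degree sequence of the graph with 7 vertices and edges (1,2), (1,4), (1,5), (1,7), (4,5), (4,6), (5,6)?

Step 1: Count edges incident to each vertex:
  deg(1) = 4 (neighbors: 2, 4, 5, 7)
  deg(2) = 1 (neighbors: 1)
  deg(3) = 0 (neighbors: none)
  deg(4) = 3 (neighbors: 1, 5, 6)
  deg(5) = 3 (neighbors: 1, 4, 6)
  deg(6) = 2 (neighbors: 4, 5)
  deg(7) = 1 (neighbors: 1)

Step 2: Sort degrees in non-increasing order:
  Degrees: [4, 1, 0, 3, 3, 2, 1] -> sorted: [4, 3, 3, 2, 1, 1, 0]

Degree sequence: [4, 3, 3, 2, 1, 1, 0]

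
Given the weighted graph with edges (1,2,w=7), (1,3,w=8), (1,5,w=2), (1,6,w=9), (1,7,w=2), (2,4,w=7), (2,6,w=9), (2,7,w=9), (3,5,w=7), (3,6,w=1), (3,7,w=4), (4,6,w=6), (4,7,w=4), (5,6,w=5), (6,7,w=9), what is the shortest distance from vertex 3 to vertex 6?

Step 1: Build adjacency list with weights:
  1: 2(w=7), 3(w=8), 5(w=2), 6(w=9), 7(w=2)
  2: 1(w=7), 4(w=7), 6(w=9), 7(w=9)
  3: 1(w=8), 5(w=7), 6(w=1), 7(w=4)
  4: 2(w=7), 6(w=6), 7(w=4)
  5: 1(w=2), 3(w=7), 6(w=5)
  6: 1(w=9), 2(w=9), 3(w=1), 4(w=6), 5(w=5), 7(w=9)
  7: 1(w=2), 2(w=9), 3(w=4), 4(w=4), 6(w=9)

Step 2: Apply Dijkstra's algorithm from vertex 3:
  Visit vertex 3 (distance=0)
    Update dist[1] = 8
    Update dist[5] = 7
    Update dist[6] = 1
    Update dist[7] = 4
  Visit vertex 6 (distance=1)
    Update dist[2] = 10
    Update dist[4] = 7
    Update dist[5] = 6

Step 3: Shortest path: 3 -> 6
Total weight: 1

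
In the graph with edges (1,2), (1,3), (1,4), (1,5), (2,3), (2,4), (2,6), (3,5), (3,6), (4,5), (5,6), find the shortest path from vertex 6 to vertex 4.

Step 1: Build adjacency list:
  1: 2, 3, 4, 5
  2: 1, 3, 4, 6
  3: 1, 2, 5, 6
  4: 1, 2, 5
  5: 1, 3, 4, 6
  6: 2, 3, 5

Step 2: BFS from vertex 6 to find shortest path to 4:
  vertex 2 reached at distance 1
  vertex 3 reached at distance 1
  vertex 5 reached at distance 1
  vertex 1 reached at distance 2
  vertex 4 reached at distance 2

Step 3: Shortest path: 6 -> 5 -> 4
Path length: 2 edges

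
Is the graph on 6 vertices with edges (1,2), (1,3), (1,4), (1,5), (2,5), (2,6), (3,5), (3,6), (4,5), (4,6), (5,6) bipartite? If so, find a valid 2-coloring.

Step 1: Attempt 2-coloring using BFS:
  Start at vertex 1, assign color 0
  Color vertex 2 with color 1 (neighbor of 1)
  Color vertex 3 with color 1 (neighbor of 1)
  Color vertex 4 with color 1 (neighbor of 1)
  Color vertex 5 with color 1 (neighbor of 1)

Step 2: Conflict found! Vertices 2 and 5 are adjacent but have the same color.
This means the graph contains an odd cycle.

The graph is NOT bipartite.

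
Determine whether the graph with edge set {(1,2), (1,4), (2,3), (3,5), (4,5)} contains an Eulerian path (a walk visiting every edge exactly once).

Step 1: Find the degree of each vertex:
  deg(1) = 2
  deg(2) = 2
  deg(3) = 2
  deg(4) = 2
  deg(5) = 2

Step 2: Count vertices with odd degree:
  All vertices have even degree (0 odd-degree vertices)

Step 3: Apply Euler's theorem:
  - Eulerian circuit exists iff graph is connected and all vertices have even degree
  - Eulerian path exists iff graph is connected and has 0 or 2 odd-degree vertices

Graph is connected with 0 odd-degree vertices.
Both Eulerian circuit and Eulerian path exist.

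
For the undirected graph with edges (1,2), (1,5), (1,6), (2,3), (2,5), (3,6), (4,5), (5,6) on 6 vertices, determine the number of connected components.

Step 1: Build adjacency list from edges:
  1: 2, 5, 6
  2: 1, 3, 5
  3: 2, 6
  4: 5
  5: 1, 2, 4, 6
  6: 1, 3, 5

Step 2: Run BFS/DFS from vertex 1:
  Visited: {1, 2, 5, 6, 3, 4}
  Reached 6 of 6 vertices

Step 3: All 6 vertices reached from vertex 1, so the graph is connected.
Number of connected components: 1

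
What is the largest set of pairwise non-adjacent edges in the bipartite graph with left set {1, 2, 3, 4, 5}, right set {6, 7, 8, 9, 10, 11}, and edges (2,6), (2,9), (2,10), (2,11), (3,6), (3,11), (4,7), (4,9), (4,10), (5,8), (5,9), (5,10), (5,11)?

Step 1: List the neighbors of each left vertex:
  1: (none)
  2: 6, 9, 10, 11
  3: 6, 11
  4: 7, 9, 10
  5: 8, 9, 10, 11

Step 2: Greedily match left vertices, then look for augmenting paths:
  Match 2 -- 6
  Match 3 -- 11
  Match 4 -- 7
  Match 5 -- 8
  No augmenting path remains.

Step 3: Verify this is maximum:
  Matching has size 4. The vertex set {2, 3, 4, 5} covers every edge and has size 4; any matching has at most one edge per cover vertex, so 4 is maximum (König's theorem).

Maximum matching: {(2,6), (3,11), (4,7), (5,8)}
Size: 4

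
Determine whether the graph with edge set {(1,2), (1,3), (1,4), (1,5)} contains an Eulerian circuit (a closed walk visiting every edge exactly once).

Step 1: Find the degree of each vertex:
  deg(1) = 4
  deg(2) = 1
  deg(3) = 1
  deg(4) = 1
  deg(5) = 1

Step 2: Count vertices with odd degree:
  Odd-degree vertices: 2, 3, 4, 5 (4 total)

Step 3: Apply Euler's theorem:
  - Eulerian circuit exists iff graph is connected and all vertices have even degree
  - Eulerian path exists iff graph is connected and has 0 or 2 odd-degree vertices

Graph has 4 odd-degree vertices (need 0 or 2).
Neither Eulerian path nor Eulerian circuit exists.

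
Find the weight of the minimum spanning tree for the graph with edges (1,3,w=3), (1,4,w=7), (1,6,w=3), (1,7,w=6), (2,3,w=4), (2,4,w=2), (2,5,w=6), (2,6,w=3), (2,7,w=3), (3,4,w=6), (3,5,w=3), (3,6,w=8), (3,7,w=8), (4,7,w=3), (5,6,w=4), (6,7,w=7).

Apply Kruskal's algorithm (sort edges by weight, add if no cycle):

Sorted edges by weight:
  (2,4) w=2
  (1,3) w=3
  (1,6) w=3
  (2,7) w=3
  (2,6) w=3
  (3,5) w=3
  (4,7) w=3
  (2,3) w=4
  (5,6) w=4
  (1,7) w=6
  (2,5) w=6
  (3,4) w=6
  (1,4) w=7
  (6,7) w=7
  (3,6) w=8
  (3,7) w=8

Add edge (2,4) w=2 -- no cycle. Running total: 2
Add edge (1,3) w=3 -- no cycle. Running total: 5
Add edge (1,6) w=3 -- no cycle. Running total: 8
Add edge (2,7) w=3 -- no cycle. Running total: 11
Add edge (2,6) w=3 -- no cycle. Running total: 14
Add edge (3,5) w=3 -- no cycle. Running total: 17

MST edges: (2,4,w=2), (1,3,w=3), (1,6,w=3), (2,7,w=3), (2,6,w=3), (3,5,w=3)
Total MST weight: 2 + 3 + 3 + 3 + 3 + 3 = 17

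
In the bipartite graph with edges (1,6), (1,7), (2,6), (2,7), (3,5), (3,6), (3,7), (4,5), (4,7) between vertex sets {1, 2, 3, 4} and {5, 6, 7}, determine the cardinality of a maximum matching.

Step 1: List the neighbors of each left vertex:
  1: 6, 7
  2: 6, 7
  3: 5, 6, 7
  4: 5, 7

Step 2: Greedily match left vertices, then look for augmenting paths:
  Match 1 -- 6
  Match 2 -- 7
  Match 3 -- 5
  No augmenting path remains.

Step 3: Verify this is maximum:
  Matching size 3 = min(|L|, |R|) = min(4, 3), which is an upper bound, so this matching is maximum.

Maximum matching: {(1,6), (2,7), (3,5)}
Size: 3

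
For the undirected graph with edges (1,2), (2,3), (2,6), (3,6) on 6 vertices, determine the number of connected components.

Step 1: Build adjacency list from edges:
  1: 2
  2: 1, 3, 6
  3: 2, 6
  4: (none)
  5: (none)
  6: 2, 3

Step 2: Run BFS/DFS from vertex 1:
  Visited: {1, 2, 3, 6}
  Reached 4 of 6 vertices

Step 3: Only 4 of 6 vertices reached. Graph is disconnected.
Connected components: {1, 2, 3, 6}, {4}, {5}
Number of connected components: 3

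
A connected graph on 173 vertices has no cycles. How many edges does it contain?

A tree on n vertices always has exactly n - 1 edges.
For n = 173: edges = 173 - 1 = 172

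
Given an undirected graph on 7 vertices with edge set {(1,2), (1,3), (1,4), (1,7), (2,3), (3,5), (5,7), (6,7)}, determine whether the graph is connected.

Step 1: Build adjacency list from edges:
  1: 2, 3, 4, 7
  2: 1, 3
  3: 1, 2, 5
  4: 1
  5: 3, 7
  6: 7
  7: 1, 5, 6

Step 2: Run BFS/DFS from vertex 1:
  Visited: {1, 2, 3, 4, 7, 5, 6}
  Reached 7 of 7 vertices

Step 3: All 7 vertices reached from vertex 1, so the graph is connected.
Answer: Yes, the graph is connected.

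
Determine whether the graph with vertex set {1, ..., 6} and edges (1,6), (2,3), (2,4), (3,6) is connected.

Step 1: Build adjacency list from edges:
  1: 6
  2: 3, 4
  3: 2, 6
  4: 2
  5: (none)
  6: 1, 3

Step 2: Run BFS/DFS from vertex 1:
  Visited: {1, 6, 3, 2, 4}
  Reached 5 of 6 vertices

Step 3: Only 5 of 6 vertices reached. Graph is disconnected.
Connected components: {1, 2, 3, 4, 6}, {5}
Answer: No, the graph is not connected (2 components).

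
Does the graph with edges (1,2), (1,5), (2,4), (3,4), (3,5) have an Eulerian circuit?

Step 1: Find the degree of each vertex:
  deg(1) = 2
  deg(2) = 2
  deg(3) = 2
  deg(4) = 2
  deg(5) = 2

Step 2: Count vertices with odd degree:
  All vertices have even degree (0 odd-degree vertices)

Step 3: Apply Euler's theorem:
  - Eulerian circuit exists iff graph is connected and all vertices have even degree
  - Eulerian path exists iff graph is connected and has 0 or 2 odd-degree vertices

Graph is connected with 0 odd-degree vertices.
Both Eulerian circuit and Eulerian path exist.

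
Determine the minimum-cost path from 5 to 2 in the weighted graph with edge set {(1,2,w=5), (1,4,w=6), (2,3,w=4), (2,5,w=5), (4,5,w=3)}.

Step 1: Build adjacency list with weights:
  1: 2(w=5), 4(w=6)
  2: 1(w=5), 3(w=4), 5(w=5)
  3: 2(w=4)
  4: 1(w=6), 5(w=3)
  5: 2(w=5), 4(w=3)

Step 2: Apply Dijkstra's algorithm from vertex 5:
  Visit vertex 5 (distance=0)
    Update dist[2] = 5
    Update dist[4] = 3
  Visit vertex 4 (distance=3)
    Update dist[1] = 9
  Visit vertex 2 (distance=5)
    Update dist[3] = 9

Step 3: Shortest path: 5 -> 2
Total weight: 5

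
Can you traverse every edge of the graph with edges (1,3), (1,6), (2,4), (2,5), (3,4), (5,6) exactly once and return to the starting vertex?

Step 1: Find the degree of each vertex:
  deg(1) = 2
  deg(2) = 2
  deg(3) = 2
  deg(4) = 2
  deg(5) = 2
  deg(6) = 2

Step 2: Count vertices with odd degree:
  All vertices have even degree (0 odd-degree vertices)

Step 3: Apply Euler's theorem:
  - Eulerian circuit exists iff graph is connected and all vertices have even degree
  - Eulerian path exists iff graph is connected and has 0 or 2 odd-degree vertices

Graph is connected with 0 odd-degree vertices.
Both Eulerian circuit and Eulerian path exist.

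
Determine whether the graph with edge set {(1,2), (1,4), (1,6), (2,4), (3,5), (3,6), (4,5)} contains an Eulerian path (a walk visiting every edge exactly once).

Step 1: Find the degree of each vertex:
  deg(1) = 3
  deg(2) = 2
  deg(3) = 2
  deg(4) = 3
  deg(5) = 2
  deg(6) = 2

Step 2: Count vertices with odd degree:
  Odd-degree vertices: 1, 4 (2 total)

Step 3: Apply Euler's theorem:
  - Eulerian circuit exists iff graph is connected and all vertices have even degree
  - Eulerian path exists iff graph is connected and has 0 or 2 odd-degree vertices

Graph is connected with exactly 2 odd-degree vertices (1, 4).
Eulerian path exists (starting and ending at the odd-degree vertices), but no Eulerian circuit.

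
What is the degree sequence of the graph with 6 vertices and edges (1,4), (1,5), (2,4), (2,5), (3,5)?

Step 1: Count edges incident to each vertex:
  deg(1) = 2 (neighbors: 4, 5)
  deg(2) = 2 (neighbors: 4, 5)
  deg(3) = 1 (neighbors: 5)
  deg(4) = 2 (neighbors: 1, 2)
  deg(5) = 3 (neighbors: 1, 2, 3)
  deg(6) = 0 (neighbors: none)

Step 2: Sort degrees in non-increasing order:
  Degrees: [2, 2, 1, 2, 3, 0] -> sorted: [3, 2, 2, 2, 1, 0]

Degree sequence: [3, 2, 2, 2, 1, 0]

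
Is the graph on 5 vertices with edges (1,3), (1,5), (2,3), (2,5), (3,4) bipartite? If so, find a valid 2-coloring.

Step 1: Attempt 2-coloring using BFS:
  Start at vertex 1, assign color 0
  Color vertex 3 with color 1 (neighbor of 1)
  Color vertex 5 with color 1 (neighbor of 1)
  Color vertex 2 with color 0 (neighbor of 3)
  Color vertex 4 with color 0 (neighbor of 3)

Step 2: 2-coloring succeeded. No conflicts found.
  Set A (color 0): {1, 2, 4}
  Set B (color 1): {3, 5}

The graph is bipartite with partition {1, 2, 4}, {3, 5}.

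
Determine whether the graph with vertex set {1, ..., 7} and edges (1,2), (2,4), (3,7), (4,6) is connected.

Step 1: Build adjacency list from edges:
  1: 2
  2: 1, 4
  3: 7
  4: 2, 6
  5: (none)
  6: 4
  7: 3

Step 2: Run BFS/DFS from vertex 1:
  Visited: {1, 2, 4, 6}
  Reached 4 of 7 vertices

Step 3: Only 4 of 7 vertices reached. Graph is disconnected.
Connected components: {1, 2, 4, 6}, {3, 7}, {5}
Answer: No, the graph is not connected (3 components).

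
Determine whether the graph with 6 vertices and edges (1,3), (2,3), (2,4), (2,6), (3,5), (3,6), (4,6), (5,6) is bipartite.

Step 1: Attempt 2-coloring using BFS:
  Start at vertex 1, assign color 0
  Color vertex 3 with color 1 (neighbor of 1)
  Color vertex 2 with color 0 (neighbor of 3)
  Color vertex 5 with color 0 (neighbor of 3)
  Color vertex 6 with color 0 (neighbor of 3)
  Color vertex 4 with color 1 (neighbor of 2)

Step 2: Conflict found! Vertices 2 and 6 are adjacent but have the same color.
This means the graph contains an odd cycle.

The graph is NOT bipartite.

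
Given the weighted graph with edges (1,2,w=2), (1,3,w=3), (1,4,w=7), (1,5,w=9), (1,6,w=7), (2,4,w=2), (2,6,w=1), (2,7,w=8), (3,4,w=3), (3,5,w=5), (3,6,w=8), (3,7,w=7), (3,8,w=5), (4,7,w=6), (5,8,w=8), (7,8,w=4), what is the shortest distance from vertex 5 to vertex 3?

Step 1: Build adjacency list with weights:
  1: 2(w=2), 3(w=3), 4(w=7), 5(w=9), 6(w=7)
  2: 1(w=2), 4(w=2), 6(w=1), 7(w=8)
  3: 1(w=3), 4(w=3), 5(w=5), 6(w=8), 7(w=7), 8(w=5)
  4: 1(w=7), 2(w=2), 3(w=3), 7(w=6)
  5: 1(w=9), 3(w=5), 8(w=8)
  6: 1(w=7), 2(w=1), 3(w=8)
  7: 2(w=8), 3(w=7), 4(w=6), 8(w=4)
  8: 3(w=5), 5(w=8), 7(w=4)

Step 2: Apply Dijkstra's algorithm from vertex 5:
  Visit vertex 5 (distance=0)
    Update dist[1] = 9
    Update dist[3] = 5
    Update dist[8] = 8
  Visit vertex 3 (distance=5)
    Update dist[1] = 8
    Update dist[4] = 8
    Update dist[6] = 13
    Update dist[7] = 12

Step 3: Shortest path: 5 -> 3
Total weight: 5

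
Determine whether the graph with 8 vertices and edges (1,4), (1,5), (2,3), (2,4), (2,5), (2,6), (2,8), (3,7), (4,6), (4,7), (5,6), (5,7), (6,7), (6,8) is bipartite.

Step 1: Attempt 2-coloring using BFS:
  Start at vertex 1, assign color 0
  Color vertex 4 with color 1 (neighbor of 1)
  Color vertex 5 with color 1 (neighbor of 1)
  Color vertex 2 with color 0 (neighbor of 4)
  Color vertex 6 with color 0 (neighbor of 4)
  Color vertex 7 with color 0 (neighbor of 4)
  Color vertex 3 with color 1 (neighbor of 2)

Step 2: Conflict found! Vertices 2 and 6 are adjacent but have the same color.
This means the graph contains an odd cycle.

The graph is NOT bipartite.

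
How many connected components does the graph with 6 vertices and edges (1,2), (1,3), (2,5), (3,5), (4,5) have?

Step 1: Build adjacency list from edges:
  1: 2, 3
  2: 1, 5
  3: 1, 5
  4: 5
  5: 2, 3, 4
  6: (none)

Step 2: Run BFS/DFS from vertex 1:
  Visited: {1, 2, 3, 5, 4}
  Reached 5 of 6 vertices

Step 3: Only 5 of 6 vertices reached. Graph is disconnected.
Connected components: {1, 2, 3, 4, 5}, {6}
Number of connected components: 2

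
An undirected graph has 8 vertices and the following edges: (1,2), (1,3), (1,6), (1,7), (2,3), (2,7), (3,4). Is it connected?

Step 1: Build adjacency list from edges:
  1: 2, 3, 6, 7
  2: 1, 3, 7
  3: 1, 2, 4
  4: 3
  5: (none)
  6: 1
  7: 1, 2
  8: (none)

Step 2: Run BFS/DFS from vertex 1:
  Visited: {1, 2, 3, 6, 7, 4}
  Reached 6 of 8 vertices

Step 3: Only 6 of 8 vertices reached. Graph is disconnected.
Connected components: {1, 2, 3, 4, 6, 7}, {5}, {8}
Answer: No, the graph is not connected (3 components).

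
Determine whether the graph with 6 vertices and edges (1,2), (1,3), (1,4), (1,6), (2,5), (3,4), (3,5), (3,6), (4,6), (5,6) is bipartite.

Step 1: Attempt 2-coloring using BFS:
  Start at vertex 1, assign color 0
  Color vertex 2 with color 1 (neighbor of 1)
  Color vertex 3 with color 1 (neighbor of 1)
  Color vertex 4 with color 1 (neighbor of 1)
  Color vertex 6 with color 1 (neighbor of 1)
  Color vertex 5 with color 0 (neighbor of 2)

Step 2: Conflict found! Vertices 3 and 4 are adjacent but have the same color.
This means the graph contains an odd cycle.

The graph is NOT bipartite.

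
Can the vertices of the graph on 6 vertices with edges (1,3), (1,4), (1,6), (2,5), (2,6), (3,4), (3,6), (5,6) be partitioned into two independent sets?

Step 1: Attempt 2-coloring using BFS:
  Start at vertex 1, assign color 0
  Color vertex 3 with color 1 (neighbor of 1)
  Color vertex 4 with color 1 (neighbor of 1)
  Color vertex 6 with color 1 (neighbor of 1)

Step 2: Conflict found! Vertices 3 and 4 are adjacent but have the same color.
This means the graph contains an odd cycle.

The graph is NOT bipartite.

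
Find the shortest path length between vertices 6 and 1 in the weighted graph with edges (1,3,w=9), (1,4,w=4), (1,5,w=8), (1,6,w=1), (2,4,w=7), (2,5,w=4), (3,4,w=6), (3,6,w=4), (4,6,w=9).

Step 1: Build adjacency list with weights:
  1: 3(w=9), 4(w=4), 5(w=8), 6(w=1)
  2: 4(w=7), 5(w=4)
  3: 1(w=9), 4(w=6), 6(w=4)
  4: 1(w=4), 2(w=7), 3(w=6), 6(w=9)
  5: 1(w=8), 2(w=4)
  6: 1(w=1), 3(w=4), 4(w=9)

Step 2: Apply Dijkstra's algorithm from vertex 6:
  Visit vertex 6 (distance=0)
    Update dist[1] = 1
    Update dist[3] = 4
    Update dist[4] = 9
  Visit vertex 1 (distance=1)
    Update dist[4] = 5
    Update dist[5] = 9

Step 3: Shortest path: 6 -> 1
Total weight: 1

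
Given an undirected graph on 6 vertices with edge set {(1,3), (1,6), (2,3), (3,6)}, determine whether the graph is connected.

Step 1: Build adjacency list from edges:
  1: 3, 6
  2: 3
  3: 1, 2, 6
  4: (none)
  5: (none)
  6: 1, 3

Step 2: Run BFS/DFS from vertex 1:
  Visited: {1, 3, 6, 2}
  Reached 4 of 6 vertices

Step 3: Only 4 of 6 vertices reached. Graph is disconnected.
Connected components: {1, 2, 3, 6}, {4}, {5}
Answer: No, the graph is not connected (3 components).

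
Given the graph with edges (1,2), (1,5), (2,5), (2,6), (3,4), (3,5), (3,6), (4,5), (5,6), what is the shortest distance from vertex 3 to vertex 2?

Step 1: Build adjacency list:
  1: 2, 5
  2: 1, 5, 6
  3: 4, 5, 6
  4: 3, 5
  5: 1, 2, 3, 4, 6
  6: 2, 3, 5

Step 2: BFS from vertex 3 to find shortest path to 2:
  vertex 4 reached at distance 1
  vertex 5 reached at distance 1
  vertex 6 reached at distance 1
  vertex 1 reached at distance 2
  vertex 2 reached at distance 2

Step 3: Shortest path: 3 -> 6 -> 2
Path length: 2 edges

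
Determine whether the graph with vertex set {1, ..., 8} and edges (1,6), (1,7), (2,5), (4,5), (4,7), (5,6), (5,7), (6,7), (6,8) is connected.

Step 1: Build adjacency list from edges:
  1: 6, 7
  2: 5
  3: (none)
  4: 5, 7
  5: 2, 4, 6, 7
  6: 1, 5, 7, 8
  7: 1, 4, 5, 6
  8: 6

Step 2: Run BFS/DFS from vertex 1:
  Visited: {1, 6, 7, 5, 8, 4, 2}
  Reached 7 of 8 vertices

Step 3: Only 7 of 8 vertices reached. Graph is disconnected.
Connected components: {1, 2, 4, 5, 6, 7, 8}, {3}
Answer: No, the graph is not connected (2 components).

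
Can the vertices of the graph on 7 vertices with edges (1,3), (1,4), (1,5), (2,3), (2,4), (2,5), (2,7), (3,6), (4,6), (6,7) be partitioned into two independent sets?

Step 1: Attempt 2-coloring using BFS:
  Start at vertex 1, assign color 0
  Color vertex 3 with color 1 (neighbor of 1)
  Color vertex 4 with color 1 (neighbor of 1)
  Color vertex 5 with color 1 (neighbor of 1)
  Color vertex 2 with color 0 (neighbor of 3)
  Color vertex 6 with color 0 (neighbor of 3)
  Color vertex 7 with color 1 (neighbor of 2)

Step 2: 2-coloring succeeded. No conflicts found.
  Set A (color 0): {1, 2, 6}
  Set B (color 1): {3, 4, 5, 7}

The graph is bipartite with partition {1, 2, 6}, {3, 4, 5, 7}.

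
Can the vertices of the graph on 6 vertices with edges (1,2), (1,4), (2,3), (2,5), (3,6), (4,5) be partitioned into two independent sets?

Step 1: Attempt 2-coloring using BFS:
  Start at vertex 1, assign color 0
  Color vertex 2 with color 1 (neighbor of 1)
  Color vertex 4 with color 1 (neighbor of 1)
  Color vertex 3 with color 0 (neighbor of 2)
  Color vertex 5 with color 0 (neighbor of 2)
  Color vertex 6 with color 1 (neighbor of 3)

Step 2: 2-coloring succeeded. No conflicts found.
  Set A (color 0): {1, 3, 5}
  Set B (color 1): {2, 4, 6}

The graph is bipartite with partition {1, 3, 5}, {2, 4, 6}.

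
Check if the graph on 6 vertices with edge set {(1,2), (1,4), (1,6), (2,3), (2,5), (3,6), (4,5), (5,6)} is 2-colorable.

Step 1: Attempt 2-coloring using BFS:
  Start at vertex 1, assign color 0
  Color vertex 2 with color 1 (neighbor of 1)
  Color vertex 4 with color 1 (neighbor of 1)
  Color vertex 6 with color 1 (neighbor of 1)
  Color vertex 3 with color 0 (neighbor of 2)
  Color vertex 5 with color 0 (neighbor of 2)

Step 2: 2-coloring succeeded. No conflicts found.
  Set A (color 0): {1, 3, 5}
  Set B (color 1): {2, 4, 6}

The graph is bipartite with partition {1, 3, 5}, {2, 4, 6}.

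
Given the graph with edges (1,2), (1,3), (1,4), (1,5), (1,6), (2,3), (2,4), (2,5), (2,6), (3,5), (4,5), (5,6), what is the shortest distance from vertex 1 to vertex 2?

Step 1: Build adjacency list:
  1: 2, 3, 4, 5, 6
  2: 1, 3, 4, 5, 6
  3: 1, 2, 5
  4: 1, 2, 5
  5: 1, 2, 3, 4, 6
  6: 1, 2, 5

Step 2: BFS from vertex 1 to find shortest path to 2:
  vertex 2 reached at distance 1

Step 3: Shortest path: 1 -> 2
Path length: 1 edge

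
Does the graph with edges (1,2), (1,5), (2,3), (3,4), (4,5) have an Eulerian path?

Step 1: Find the degree of each vertex:
  deg(1) = 2
  deg(2) = 2
  deg(3) = 2
  deg(4) = 2
  deg(5) = 2

Step 2: Count vertices with odd degree:
  All vertices have even degree (0 odd-degree vertices)

Step 3: Apply Euler's theorem:
  - Eulerian circuit exists iff graph is connected and all vertices have even degree
  - Eulerian path exists iff graph is connected and has 0 or 2 odd-degree vertices

Graph is connected with 0 odd-degree vertices.
Both Eulerian circuit and Eulerian path exist.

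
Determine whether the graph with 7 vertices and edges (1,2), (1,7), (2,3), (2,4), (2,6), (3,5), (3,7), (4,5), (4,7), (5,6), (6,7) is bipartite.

Step 1: Attempt 2-coloring using BFS:
  Start at vertex 1, assign color 0
  Color vertex 2 with color 1 (neighbor of 1)
  Color vertex 7 with color 1 (neighbor of 1)
  Color vertex 3 with color 0 (neighbor of 2)
  Color vertex 4 with color 0 (neighbor of 2)
  Color vertex 6 with color 0 (neighbor of 2)
  Color vertex 5 with color 1 (neighbor of 3)

Step 2: 2-coloring succeeded. No conflicts found.
  Set A (color 0): {1, 3, 4, 6}
  Set B (color 1): {2, 5, 7}

The graph is bipartite with partition {1, 3, 4, 6}, {2, 5, 7}.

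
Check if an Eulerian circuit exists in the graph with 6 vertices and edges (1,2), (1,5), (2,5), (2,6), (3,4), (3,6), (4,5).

Step 1: Find the degree of each vertex:
  deg(1) = 2
  deg(2) = 3
  deg(3) = 2
  deg(4) = 2
  deg(5) = 3
  deg(6) = 2

Step 2: Count vertices with odd degree:
  Odd-degree vertices: 2, 5 (2 total)

Step 3: Apply Euler's theorem:
  - Eulerian circuit exists iff graph is connected and all vertices have even degree
  - Eulerian path exists iff graph is connected and has 0 or 2 odd-degree vertices

Graph is connected with exactly 2 odd-degree vertices (2, 5).
Eulerian path exists (starting and ending at the odd-degree vertices), but no Eulerian circuit.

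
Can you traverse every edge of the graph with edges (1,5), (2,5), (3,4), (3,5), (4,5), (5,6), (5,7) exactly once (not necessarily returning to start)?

Step 1: Find the degree of each vertex:
  deg(1) = 1
  deg(2) = 1
  deg(3) = 2
  deg(4) = 2
  deg(5) = 6
  deg(6) = 1
  deg(7) = 1

Step 2: Count vertices with odd degree:
  Odd-degree vertices: 1, 2, 6, 7 (4 total)

Step 3: Apply Euler's theorem:
  - Eulerian circuit exists iff graph is connected and all vertices have even degree
  - Eulerian path exists iff graph is connected and has 0 or 2 odd-degree vertices

Graph has 4 odd-degree vertices (need 0 or 2).
Neither Eulerian path nor Eulerian circuit exists.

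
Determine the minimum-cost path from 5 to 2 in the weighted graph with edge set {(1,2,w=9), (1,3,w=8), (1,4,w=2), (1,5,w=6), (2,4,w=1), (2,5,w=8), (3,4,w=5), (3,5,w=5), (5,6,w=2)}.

Step 1: Build adjacency list with weights:
  1: 2(w=9), 3(w=8), 4(w=2), 5(w=6)
  2: 1(w=9), 4(w=1), 5(w=8)
  3: 1(w=8), 4(w=5), 5(w=5)
  4: 1(w=2), 2(w=1), 3(w=5)
  5: 1(w=6), 2(w=8), 3(w=5), 6(w=2)
  6: 5(w=2)

Step 2: Apply Dijkstra's algorithm from vertex 5:
  Visit vertex 5 (distance=0)
    Update dist[1] = 6
    Update dist[2] = 8
    Update dist[3] = 5
    Update dist[6] = 2
  Visit vertex 6 (distance=2)
  Visit vertex 3 (distance=5)
    Update dist[4] = 10
  Visit vertex 1 (distance=6)
    Update dist[4] = 8
  Visit vertex 2 (distance=8)

Step 3: Shortest path: 5 -> 2
Total weight: 8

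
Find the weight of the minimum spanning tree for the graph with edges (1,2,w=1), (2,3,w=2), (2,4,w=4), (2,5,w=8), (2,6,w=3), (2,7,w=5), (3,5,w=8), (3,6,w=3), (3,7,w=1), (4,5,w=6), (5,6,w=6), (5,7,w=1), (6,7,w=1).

Apply Kruskal's algorithm (sort edges by weight, add if no cycle):

Sorted edges by weight:
  (1,2) w=1
  (3,7) w=1
  (5,7) w=1
  (6,7) w=1
  (2,3) w=2
  (2,6) w=3
  (3,6) w=3
  (2,4) w=4
  (2,7) w=5
  (4,5) w=6
  (5,6) w=6
  (2,5) w=8
  (3,5) w=8

Add edge (1,2) w=1 -- no cycle. Running total: 1
Add edge (3,7) w=1 -- no cycle. Running total: 2
Add edge (5,7) w=1 -- no cycle. Running total: 3
Add edge (6,7) w=1 -- no cycle. Running total: 4
Add edge (2,3) w=2 -- no cycle. Running total: 6
Skip edge (2,6) w=3 -- would create cycle
Skip edge (3,6) w=3 -- would create cycle
Add edge (2,4) w=4 -- no cycle. Running total: 10

MST edges: (1,2,w=1), (3,7,w=1), (5,7,w=1), (6,7,w=1), (2,3,w=2), (2,4,w=4)
Total MST weight: 1 + 1 + 1 + 1 + 2 + 4 = 10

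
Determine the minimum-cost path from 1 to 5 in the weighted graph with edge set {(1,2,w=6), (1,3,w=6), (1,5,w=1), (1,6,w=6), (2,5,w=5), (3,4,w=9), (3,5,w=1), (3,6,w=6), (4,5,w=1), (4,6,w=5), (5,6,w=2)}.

Step 1: Build adjacency list with weights:
  1: 2(w=6), 3(w=6), 5(w=1), 6(w=6)
  2: 1(w=6), 5(w=5)
  3: 1(w=6), 4(w=9), 5(w=1), 6(w=6)
  4: 3(w=9), 5(w=1), 6(w=5)
  5: 1(w=1), 2(w=5), 3(w=1), 4(w=1), 6(w=2)
  6: 1(w=6), 3(w=6), 4(w=5), 5(w=2)

Step 2: Apply Dijkstra's algorithm from vertex 1:
  Visit vertex 1 (distance=0)
    Update dist[2] = 6
    Update dist[3] = 6
    Update dist[5] = 1
    Update dist[6] = 6
  Visit vertex 5 (distance=1)
    Update dist[3] = 2
    Update dist[4] = 2
    Update dist[6] = 3

Step 3: Shortest path: 1 -> 5
Total weight: 1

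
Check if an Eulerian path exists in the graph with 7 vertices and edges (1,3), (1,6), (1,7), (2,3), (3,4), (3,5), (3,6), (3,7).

Step 1: Find the degree of each vertex:
  deg(1) = 3
  deg(2) = 1
  deg(3) = 6
  deg(4) = 1
  deg(5) = 1
  deg(6) = 2
  deg(7) = 2

Step 2: Count vertices with odd degree:
  Odd-degree vertices: 1, 2, 4, 5 (4 total)

Step 3: Apply Euler's theorem:
  - Eulerian circuit exists iff graph is connected and all vertices have even degree
  - Eulerian path exists iff graph is connected and has 0 or 2 odd-degree vertices

Graph has 4 odd-degree vertices (need 0 or 2).
Neither Eulerian path nor Eulerian circuit exists.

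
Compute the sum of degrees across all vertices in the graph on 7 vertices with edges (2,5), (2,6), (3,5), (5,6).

Step 1: Count edges incident to each vertex:
  deg(1) = 0 (neighbors: none)
  deg(2) = 2 (neighbors: 5, 6)
  deg(3) = 1 (neighbors: 5)
  deg(4) = 0 (neighbors: none)
  deg(5) = 3 (neighbors: 2, 3, 6)
  deg(6) = 2 (neighbors: 2, 5)
  deg(7) = 0 (neighbors: none)

Step 2: Sum all degrees:
  0 + 2 + 1 + 0 + 3 + 2 + 0 = 8

Verification: sum of degrees = 2 * |E| = 2 * 4 = 8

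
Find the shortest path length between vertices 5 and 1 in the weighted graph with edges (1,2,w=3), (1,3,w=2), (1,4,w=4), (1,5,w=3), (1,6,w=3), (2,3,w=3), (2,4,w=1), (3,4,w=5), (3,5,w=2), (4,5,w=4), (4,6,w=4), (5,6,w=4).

Step 1: Build adjacency list with weights:
  1: 2(w=3), 3(w=2), 4(w=4), 5(w=3), 6(w=3)
  2: 1(w=3), 3(w=3), 4(w=1)
  3: 1(w=2), 2(w=3), 4(w=5), 5(w=2)
  4: 1(w=4), 2(w=1), 3(w=5), 5(w=4), 6(w=4)
  5: 1(w=3), 3(w=2), 4(w=4), 6(w=4)
  6: 1(w=3), 4(w=4), 5(w=4)

Step 2: Apply Dijkstra's algorithm from vertex 5:
  Visit vertex 5 (distance=0)
    Update dist[1] = 3
    Update dist[3] = 2
    Update dist[4] = 4
    Update dist[6] = 4
  Visit vertex 3 (distance=2)
    Update dist[2] = 5
  Visit vertex 1 (distance=3)

Step 3: Shortest path: 5 -> 1
Total weight: 3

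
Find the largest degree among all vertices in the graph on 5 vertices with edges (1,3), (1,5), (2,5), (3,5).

Step 1: Count edges incident to each vertex:
  deg(1) = 2 (neighbors: 3, 5)
  deg(2) = 1 (neighbors: 5)
  deg(3) = 2 (neighbors: 1, 5)
  deg(4) = 0 (neighbors: none)
  deg(5) = 3 (neighbors: 1, 2, 3)

Step 2: Find maximum:
  max(2, 1, 2, 0, 3) = 3 (vertex 5)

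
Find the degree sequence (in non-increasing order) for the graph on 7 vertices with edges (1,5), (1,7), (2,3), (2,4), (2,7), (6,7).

Step 1: Count edges incident to each vertex:
  deg(1) = 2 (neighbors: 5, 7)
  deg(2) = 3 (neighbors: 3, 4, 7)
  deg(3) = 1 (neighbors: 2)
  deg(4) = 1 (neighbors: 2)
  deg(5) = 1 (neighbors: 1)
  deg(6) = 1 (neighbors: 7)
  deg(7) = 3 (neighbors: 1, 2, 6)

Step 2: Sort degrees in non-increasing order:
  Degrees: [2, 3, 1, 1, 1, 1, 3] -> sorted: [3, 3, 2, 1, 1, 1, 1]

Degree sequence: [3, 3, 2, 1, 1, 1, 1]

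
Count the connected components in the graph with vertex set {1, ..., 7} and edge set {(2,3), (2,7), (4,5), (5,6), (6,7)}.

Step 1: Build adjacency list from edges:
  1: (none)
  2: 3, 7
  3: 2
  4: 5
  5: 4, 6
  6: 5, 7
  7: 2, 6

Step 2: Run BFS/DFS from vertex 1:
  Visited: {1}
  Reached 1 of 7 vertices

Step 3: Only 1 of 7 vertices reached. Graph is disconnected.
Connected components: {1}, {2, 3, 4, 5, 6, 7}
Number of connected components: 2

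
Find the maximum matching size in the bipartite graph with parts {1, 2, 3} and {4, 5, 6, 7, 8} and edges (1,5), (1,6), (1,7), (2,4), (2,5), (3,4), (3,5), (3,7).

Step 1: List the neighbors of each left vertex:
  1: 5, 6, 7
  2: 4, 5
  3: 4, 5, 7

Step 2: Greedily match left vertices, then look for augmenting paths:
  Match 1 -- 5
  Match 2 -- 4
  Match 3 -- 7
  No augmenting path remains.

Step 3: Verify this is maximum:
  Matching size 3 = min(|L|, |R|) = min(3, 5), which is an upper bound, so this matching is maximum.

Maximum matching: {(1,5), (2,4), (3,7)}
Size: 3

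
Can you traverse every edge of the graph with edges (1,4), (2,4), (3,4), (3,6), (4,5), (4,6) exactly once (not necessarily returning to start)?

Step 1: Find the degree of each vertex:
  deg(1) = 1
  deg(2) = 1
  deg(3) = 2
  deg(4) = 5
  deg(5) = 1
  deg(6) = 2

Step 2: Count vertices with odd degree:
  Odd-degree vertices: 1, 2, 4, 5 (4 total)

Step 3: Apply Euler's theorem:
  - Eulerian circuit exists iff graph is connected and all vertices have even degree
  - Eulerian path exists iff graph is connected and has 0 or 2 odd-degree vertices

Graph has 4 odd-degree vertices (need 0 or 2).
Neither Eulerian path nor Eulerian circuit exists.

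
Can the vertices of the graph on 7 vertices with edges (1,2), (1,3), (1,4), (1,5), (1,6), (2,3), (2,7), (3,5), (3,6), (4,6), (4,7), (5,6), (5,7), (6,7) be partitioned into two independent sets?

Step 1: Attempt 2-coloring using BFS:
  Start at vertex 1, assign color 0
  Color vertex 2 with color 1 (neighbor of 1)
  Color vertex 3 with color 1 (neighbor of 1)
  Color vertex 4 with color 1 (neighbor of 1)
  Color vertex 5 with color 1 (neighbor of 1)
  Color vertex 6 with color 1 (neighbor of 1)

Step 2: Conflict found! Vertices 2 and 3 are adjacent but have the same color.
This means the graph contains an odd cycle.

The graph is NOT bipartite.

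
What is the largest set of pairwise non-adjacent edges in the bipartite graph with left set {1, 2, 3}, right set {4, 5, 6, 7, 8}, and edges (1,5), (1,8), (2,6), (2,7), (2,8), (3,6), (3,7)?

Step 1: List the neighbors of each left vertex:
  1: 5, 8
  2: 6, 7, 8
  3: 6, 7

Step 2: Greedily match left vertices, then look for augmenting paths:
  Match 1 -- 5
  Match 2 -- 6
  Match 3 -- 7
  No augmenting path remains.

Step 3: Verify this is maximum:
  Matching size 3 = min(|L|, |R|) = min(3, 5), which is an upper bound, so this matching is maximum.

Maximum matching: {(1,5), (2,6), (3,7)}
Size: 3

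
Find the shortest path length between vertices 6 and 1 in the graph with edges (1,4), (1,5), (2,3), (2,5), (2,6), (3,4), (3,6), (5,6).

Step 1: Build adjacency list:
  1: 4, 5
  2: 3, 5, 6
  3: 2, 4, 6
  4: 1, 3
  5: 1, 2, 6
  6: 2, 3, 5

Step 2: BFS from vertex 6 to find shortest path to 1:
  vertex 2 reached at distance 1
  vertex 3 reached at distance 1
  vertex 5 reached at distance 1
  vertex 4 reached at distance 2
  vertex 1 reached at distance 2

Step 3: Shortest path: 6 -> 5 -> 1
Path length: 2 edges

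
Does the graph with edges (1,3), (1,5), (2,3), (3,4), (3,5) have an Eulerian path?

Step 1: Find the degree of each vertex:
  deg(1) = 2
  deg(2) = 1
  deg(3) = 4
  deg(4) = 1
  deg(5) = 2

Step 2: Count vertices with odd degree:
  Odd-degree vertices: 2, 4 (2 total)

Step 3: Apply Euler's theorem:
  - Eulerian circuit exists iff graph is connected and all vertices have even degree
  - Eulerian path exists iff graph is connected and has 0 or 2 odd-degree vertices

Graph is connected with exactly 2 odd-degree vertices (2, 4).
Eulerian path exists (starting and ending at the odd-degree vertices), but no Eulerian circuit.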